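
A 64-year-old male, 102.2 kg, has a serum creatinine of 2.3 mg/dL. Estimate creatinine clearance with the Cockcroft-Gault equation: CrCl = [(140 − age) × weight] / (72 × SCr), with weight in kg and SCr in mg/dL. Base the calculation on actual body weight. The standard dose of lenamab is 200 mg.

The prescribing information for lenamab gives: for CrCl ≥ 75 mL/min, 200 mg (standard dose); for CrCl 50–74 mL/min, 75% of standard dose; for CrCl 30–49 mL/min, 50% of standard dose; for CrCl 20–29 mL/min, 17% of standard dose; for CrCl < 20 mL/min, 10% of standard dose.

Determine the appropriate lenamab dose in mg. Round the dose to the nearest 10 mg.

CrCl = (140 − 64) × 102.2 / (72 × 2.3) = 7767.2 / 165.60 ≈ 46.9 mL/min
CrCl ≈ 47 mL/min → bracket 30–49 mL/min.
50% of 200 mg = 100 mg

100 mg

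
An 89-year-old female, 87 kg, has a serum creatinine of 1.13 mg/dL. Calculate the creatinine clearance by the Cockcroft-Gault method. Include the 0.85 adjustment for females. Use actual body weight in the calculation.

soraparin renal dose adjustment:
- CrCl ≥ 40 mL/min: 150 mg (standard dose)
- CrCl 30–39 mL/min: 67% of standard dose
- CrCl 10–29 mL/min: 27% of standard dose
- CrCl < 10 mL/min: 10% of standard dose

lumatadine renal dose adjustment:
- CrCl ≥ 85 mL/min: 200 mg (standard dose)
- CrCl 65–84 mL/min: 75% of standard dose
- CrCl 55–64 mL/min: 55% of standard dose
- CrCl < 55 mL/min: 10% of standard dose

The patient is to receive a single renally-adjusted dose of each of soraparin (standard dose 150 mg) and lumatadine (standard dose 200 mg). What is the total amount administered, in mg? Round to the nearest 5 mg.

CrCl = (140 − 89) × 87 / (72 × 1.13) × 0.85 = 4437.0 / 81.36 × 0.85 ≈ 46.4 mL/min
CrCl ≈ 46 mL/min.
soraparin: ≥ 40 mL/min → 100% of 150 mg = 150 mg.
lumatadine: < 55 mL/min → 10% of 200 mg = 20 mg.
Total = 150 + 20 = 170 mg.

170 mg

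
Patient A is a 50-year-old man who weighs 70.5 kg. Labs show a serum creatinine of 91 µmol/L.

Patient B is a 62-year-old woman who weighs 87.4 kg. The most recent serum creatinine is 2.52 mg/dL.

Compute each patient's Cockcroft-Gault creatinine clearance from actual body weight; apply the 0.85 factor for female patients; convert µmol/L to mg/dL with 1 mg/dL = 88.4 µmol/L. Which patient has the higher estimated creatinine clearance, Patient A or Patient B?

Patient A: SCr = 91 / 88.4 = 1.029 mg/dL
Patient A: CrCl = (140 − 50) × 70.5 / (72 × 1.029) = 6345.0 / 74.09 ≈ 85.6 mL/min
Patient B: CrCl = (140 − 62) × 87.4 / (72 × 2.52) × 0.85 = 6817.2 / 181.44 × 0.85 ≈ 31.9 mL/min
85.6 vs 31.9 mL/min → Patient A is higher.

Patient A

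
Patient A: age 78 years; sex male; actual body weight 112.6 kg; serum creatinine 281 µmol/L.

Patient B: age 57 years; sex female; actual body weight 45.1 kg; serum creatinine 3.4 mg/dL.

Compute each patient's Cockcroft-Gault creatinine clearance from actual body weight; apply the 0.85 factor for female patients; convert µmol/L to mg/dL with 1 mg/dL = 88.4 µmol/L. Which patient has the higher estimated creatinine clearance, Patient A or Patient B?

Patient A: SCr = 281 / 88.4 = 3.179 mg/dL
Patient A: CrCl = (140 − 78) × 112.6 / (72 × 3.179) = 6981.2 / 228.89 ≈ 30.5 mL/min
Patient B: CrCl = (140 − 57) × 45.1 / (72 × 3.4) × 0.85 = 3743.3 / 244.80 × 0.85 ≈ 13.0 mL/min
30.5 vs 13.0 mL/min → Patient A is higher.

Patient A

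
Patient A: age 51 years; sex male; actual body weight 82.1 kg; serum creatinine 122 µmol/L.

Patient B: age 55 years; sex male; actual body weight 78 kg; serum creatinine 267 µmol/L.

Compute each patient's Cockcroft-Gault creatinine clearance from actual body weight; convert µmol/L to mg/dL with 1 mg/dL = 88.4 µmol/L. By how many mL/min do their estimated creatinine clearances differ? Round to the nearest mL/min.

Patient A: SCr = 122 / 88.4 = 1.38 mg/dL
Patient A: CrCl = (140 − 51) × 82.1 / (72 × 1.38) = 7306.9 / 99.36 ≈ 73.5 mL/min
Patient B: SCr = 267 / 88.4 = 3.02 mg/dL
Patient B: CrCl = (140 − 55) × 78 / (72 × 3.02) = 6630.0 / 217.44 ≈ 30.5 mL/min
|73.5 − 30.5| = 43.0 mL/min

43 mL/min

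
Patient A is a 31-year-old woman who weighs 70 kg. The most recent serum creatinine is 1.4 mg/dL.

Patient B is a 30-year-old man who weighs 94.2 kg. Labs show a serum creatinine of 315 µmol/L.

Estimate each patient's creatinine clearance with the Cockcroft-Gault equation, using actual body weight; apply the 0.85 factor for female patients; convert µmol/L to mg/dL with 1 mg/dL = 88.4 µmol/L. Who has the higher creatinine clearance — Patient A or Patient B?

Patient A

Patient A: CrCl = (140 − 31) × 70 / (72 × 1.4) × 0.85 = 7630.0 / 100.80 × 0.85 ≈ 64.3 mL/min
Patient B: SCr = 315 / 88.4 = 3.563 mg/dL
Patient B: CrCl = (140 − 30) × 94.2 / (72 × 3.563) = 10362.0 / 256.54 ≈ 40.4 mL/min
64.3 vs 40.4 mL/min → Patient A is higher.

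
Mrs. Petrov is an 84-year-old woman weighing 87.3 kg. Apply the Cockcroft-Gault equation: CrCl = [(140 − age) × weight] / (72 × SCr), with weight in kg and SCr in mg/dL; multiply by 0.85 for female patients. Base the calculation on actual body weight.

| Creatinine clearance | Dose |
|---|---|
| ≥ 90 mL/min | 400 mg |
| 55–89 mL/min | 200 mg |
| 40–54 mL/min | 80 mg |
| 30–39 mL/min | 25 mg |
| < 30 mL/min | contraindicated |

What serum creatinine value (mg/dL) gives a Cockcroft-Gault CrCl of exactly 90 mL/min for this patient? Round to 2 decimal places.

Standard dose requires CrCl ≥ 90 mL/min.
Set (140 − 84) × 87.3 × 0.85 / (72 × SCr) = 90
SCr = (140 − 84) × 87.3 × 0.85 / (72 × 90) = 0.641 mg/dL

0.64 mg/dL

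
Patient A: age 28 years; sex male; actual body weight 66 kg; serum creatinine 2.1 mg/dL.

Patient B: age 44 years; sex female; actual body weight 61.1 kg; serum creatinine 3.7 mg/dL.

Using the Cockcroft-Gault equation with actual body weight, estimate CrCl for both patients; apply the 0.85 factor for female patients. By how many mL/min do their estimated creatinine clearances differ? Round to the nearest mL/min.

Patient A: CrCl = (140 − 28) × 66 / (72 × 2.1) = 7392.0 / 151.20 ≈ 48.9 mL/min
Patient B: CrCl = (140 − 44) × 61.1 / (72 × 3.7) × 0.85 = 5865.6 / 266.40 × 0.85 ≈ 18.7 mL/min
|48.9 − 18.7| = 30.2 mL/min

30 mL/min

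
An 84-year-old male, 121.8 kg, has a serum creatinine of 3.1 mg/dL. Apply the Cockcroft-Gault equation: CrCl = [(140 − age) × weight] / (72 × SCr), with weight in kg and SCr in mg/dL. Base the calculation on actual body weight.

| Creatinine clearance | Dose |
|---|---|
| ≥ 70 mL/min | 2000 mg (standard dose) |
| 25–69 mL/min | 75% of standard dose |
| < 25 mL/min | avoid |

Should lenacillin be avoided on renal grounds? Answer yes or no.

no

CrCl = (140 − 84) × 121.8 / (72 × 3.1) = 6820.8 / 223.20 ≈ 30.6 mL/min
CrCl ≈ 31 mL/min, which is ≥ 25 mL/min.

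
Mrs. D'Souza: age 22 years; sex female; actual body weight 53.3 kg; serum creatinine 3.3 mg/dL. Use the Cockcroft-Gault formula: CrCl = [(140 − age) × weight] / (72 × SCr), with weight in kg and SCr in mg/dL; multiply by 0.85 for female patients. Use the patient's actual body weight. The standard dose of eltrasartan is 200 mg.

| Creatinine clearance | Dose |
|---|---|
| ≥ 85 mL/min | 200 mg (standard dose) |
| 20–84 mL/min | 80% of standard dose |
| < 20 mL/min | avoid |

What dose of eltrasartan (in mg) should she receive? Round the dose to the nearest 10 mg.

160 mg

CrCl = (140 − 22) × 53.3 / (72 × 3.3) × 0.85 = 6289.4 / 237.60 × 0.85 ≈ 22.5 mL/min
CrCl ≈ 22 mL/min → bracket 20–84 mL/min.
80% of 200 mg = 160 mg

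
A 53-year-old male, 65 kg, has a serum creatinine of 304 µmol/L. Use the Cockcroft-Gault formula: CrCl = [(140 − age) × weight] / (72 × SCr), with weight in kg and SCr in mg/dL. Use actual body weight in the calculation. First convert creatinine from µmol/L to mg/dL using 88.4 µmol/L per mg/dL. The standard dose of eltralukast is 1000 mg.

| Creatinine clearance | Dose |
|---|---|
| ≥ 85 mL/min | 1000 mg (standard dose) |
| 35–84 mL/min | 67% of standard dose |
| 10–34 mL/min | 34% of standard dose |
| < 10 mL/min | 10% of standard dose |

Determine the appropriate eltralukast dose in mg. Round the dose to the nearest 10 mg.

SCr = 304 / 88.4 = 3.439 mg/dL
CrCl = (140 − 53) × 65 / (72 × 3.439) = 5655.0 / 247.61 ≈ 22.8 mL/min
CrCl ≈ 23 mL/min → bracket 10–34 mL/min.
34% of 1000 mg = 340 mg

340 mg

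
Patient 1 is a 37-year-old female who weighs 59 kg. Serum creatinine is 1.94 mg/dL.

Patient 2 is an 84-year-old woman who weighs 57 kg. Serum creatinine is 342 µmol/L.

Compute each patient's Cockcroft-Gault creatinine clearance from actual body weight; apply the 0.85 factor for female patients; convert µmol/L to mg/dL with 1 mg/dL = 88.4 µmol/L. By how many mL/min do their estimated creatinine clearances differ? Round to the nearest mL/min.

Patient 1: CrCl = (140 − 37) × 59 / (72 × 1.94) × 0.85 = 6077.0 / 139.68 × 0.85 ≈ 37.0 mL/min
Patient 2: SCr = 342 / 88.4 = 3.869 mg/dL
Patient 2: CrCl = (140 − 84) × 57 / (72 × 3.869) × 0.85 = 3192.0 / 278.57 × 0.85 ≈ 9.7 mL/min
|37.0 − 9.7| = 27.3 mL/min

27 mL/min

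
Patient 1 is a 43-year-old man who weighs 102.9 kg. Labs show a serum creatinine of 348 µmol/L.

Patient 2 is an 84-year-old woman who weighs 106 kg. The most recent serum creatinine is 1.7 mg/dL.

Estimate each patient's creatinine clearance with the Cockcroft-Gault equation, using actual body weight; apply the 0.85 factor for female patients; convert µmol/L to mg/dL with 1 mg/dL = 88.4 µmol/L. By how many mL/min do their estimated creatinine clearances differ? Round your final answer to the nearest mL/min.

6 mL/min

Patient 1: SCr = 348 / 88.4 = 3.937 mg/dL
Patient 1: CrCl = (140 − 43) × 102.9 / (72 × 3.937) = 9981.3 / 283.46 ≈ 35.2 mL/min
Patient 2: CrCl = (140 − 84) × 106 / (72 × 1.7) × 0.85 = 5936.0 / 122.40 × 0.85 ≈ 41.2 mL/min
|35.2 − 41.2| = 6.0 mL/min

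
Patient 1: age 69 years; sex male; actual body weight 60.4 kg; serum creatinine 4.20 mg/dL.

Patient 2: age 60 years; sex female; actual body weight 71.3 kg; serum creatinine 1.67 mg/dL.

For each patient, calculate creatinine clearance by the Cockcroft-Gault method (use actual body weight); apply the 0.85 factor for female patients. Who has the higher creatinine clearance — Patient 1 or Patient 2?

Patient 2

Patient 1: CrCl = (140 − 69) × 60.4 / (72 × 4.2) = 4288.4 / 302.40 ≈ 14.2 mL/min
Patient 2: CrCl = (140 − 60) × 71.3 / (72 × 1.67) × 0.85 = 5704.0 / 120.24 × 0.85 ≈ 40.3 mL/min
14.2 vs 40.3 mL/min → Patient 2 is higher.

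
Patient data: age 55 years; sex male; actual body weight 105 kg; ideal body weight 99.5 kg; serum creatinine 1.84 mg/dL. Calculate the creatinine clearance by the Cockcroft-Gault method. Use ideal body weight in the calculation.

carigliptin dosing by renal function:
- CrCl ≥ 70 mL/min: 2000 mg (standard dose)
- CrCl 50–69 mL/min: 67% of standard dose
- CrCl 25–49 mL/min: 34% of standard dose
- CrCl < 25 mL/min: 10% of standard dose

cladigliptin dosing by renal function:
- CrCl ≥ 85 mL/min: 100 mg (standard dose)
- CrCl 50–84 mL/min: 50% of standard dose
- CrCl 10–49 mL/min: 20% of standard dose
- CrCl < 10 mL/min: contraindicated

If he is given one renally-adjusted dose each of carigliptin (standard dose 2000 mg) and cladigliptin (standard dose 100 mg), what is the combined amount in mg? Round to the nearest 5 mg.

CrCl = (140 − 55) × 99.5 / (72 × 1.84) = 8457.5 / 132.48 ≈ 63.8 mL/min
CrCl ≈ 64 mL/min.
carigliptin: 50–69 mL/min → 67% of 2000 mg = 1340 mg.
cladigliptin: 50–84 mL/min → 50% of 100 mg = 50 mg.
Total = 1340 + 50 = 1390 mg.

1390 mg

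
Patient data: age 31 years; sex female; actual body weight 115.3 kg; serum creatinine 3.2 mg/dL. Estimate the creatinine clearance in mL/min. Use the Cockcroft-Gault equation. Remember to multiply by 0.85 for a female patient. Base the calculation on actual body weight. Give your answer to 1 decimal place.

46.4 mL/min

CrCl = (140 − 31) × 115.3 / (72 × 3.2) × 0.85 = 12567.7 / 230.40 × 0.85 ≈ 46.4 mL/min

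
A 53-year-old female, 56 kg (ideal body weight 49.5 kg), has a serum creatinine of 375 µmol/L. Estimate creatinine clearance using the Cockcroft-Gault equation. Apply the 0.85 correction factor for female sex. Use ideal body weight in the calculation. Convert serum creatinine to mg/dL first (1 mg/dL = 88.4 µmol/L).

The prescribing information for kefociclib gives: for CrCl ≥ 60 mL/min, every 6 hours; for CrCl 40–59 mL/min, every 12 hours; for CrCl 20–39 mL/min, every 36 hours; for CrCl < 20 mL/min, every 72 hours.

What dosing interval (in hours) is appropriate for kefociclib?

SCr = 375 / 88.4 = 4.242 mg/dL
CrCl = (140 − 53) × 49.5 / (72 × 4.242) × 0.85 = 4306.5 / 305.42 × 0.85 ≈ 12.0 mL/min
CrCl ≈ 12 mL/min → bracket < 20 mL/min → every 72 hours.

every 72 hours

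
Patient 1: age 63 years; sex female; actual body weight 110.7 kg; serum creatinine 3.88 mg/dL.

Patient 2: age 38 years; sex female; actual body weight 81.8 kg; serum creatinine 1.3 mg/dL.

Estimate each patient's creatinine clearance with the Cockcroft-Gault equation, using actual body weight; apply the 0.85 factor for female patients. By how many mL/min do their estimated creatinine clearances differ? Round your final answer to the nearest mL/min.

50 mL/min

Patient 1: CrCl = (140 − 63) × 110.7 / (72 × 3.88) × 0.85 = 8523.9 / 279.36 × 0.85 ≈ 25.9 mL/min
Patient 2: CrCl = (140 − 38) × 81.8 / (72 × 1.3) × 0.85 = 8343.6 / 93.60 × 0.85 ≈ 75.8 mL/min
|25.9 − 75.8| = 49.9 mL/min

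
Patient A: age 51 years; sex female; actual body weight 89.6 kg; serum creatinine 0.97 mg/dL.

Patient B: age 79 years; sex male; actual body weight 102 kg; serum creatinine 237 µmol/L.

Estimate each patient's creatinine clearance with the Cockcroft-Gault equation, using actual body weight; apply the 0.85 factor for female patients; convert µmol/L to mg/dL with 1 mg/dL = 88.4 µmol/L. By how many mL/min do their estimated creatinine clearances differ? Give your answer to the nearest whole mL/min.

65 mL/min

Patient A: CrCl = (140 − 51) × 89.6 / (72 × 0.97) × 0.85 = 7974.4 / 69.84 × 0.85 ≈ 97.1 mL/min
Patient B: SCr = 237 / 88.4 = 2.681 mg/dL
Patient B: CrCl = (140 − 79) × 102 / (72 × 2.681) = 6222.0 / 193.03 ≈ 32.2 mL/min
|97.1 − 32.2| = 64.9 mL/min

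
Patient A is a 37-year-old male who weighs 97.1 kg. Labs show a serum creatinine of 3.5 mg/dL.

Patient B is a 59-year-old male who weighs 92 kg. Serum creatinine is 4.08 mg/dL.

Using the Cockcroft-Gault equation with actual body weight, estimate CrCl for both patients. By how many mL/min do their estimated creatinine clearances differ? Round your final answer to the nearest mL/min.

14 mL/min

Patient A: CrCl = (140 − 37) × 97.1 / (72 × 3.5) = 10001.3 / 252.00 ≈ 39.7 mL/min
Patient B: CrCl = (140 − 59) × 92 / (72 × 4.08) = 7452.0 / 293.76 ≈ 25.4 mL/min
|39.7 − 25.4| = 14.3 mL/min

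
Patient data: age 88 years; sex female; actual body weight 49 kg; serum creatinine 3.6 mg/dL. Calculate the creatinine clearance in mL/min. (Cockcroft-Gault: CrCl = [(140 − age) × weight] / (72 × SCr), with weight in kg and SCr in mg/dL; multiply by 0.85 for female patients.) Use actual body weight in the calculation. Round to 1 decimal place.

8.4 mL/min

CrCl = (140 − 88) × 49 / (72 × 3.6) × 0.85 = 2548.0 / 259.20 × 0.85 ≈ 8.4 mL/min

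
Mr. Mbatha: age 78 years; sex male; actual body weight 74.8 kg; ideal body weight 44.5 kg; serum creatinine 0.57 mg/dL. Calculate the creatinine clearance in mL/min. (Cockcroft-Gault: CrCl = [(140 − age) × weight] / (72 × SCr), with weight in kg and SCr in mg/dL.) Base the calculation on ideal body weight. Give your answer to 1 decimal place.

CrCl = (140 − 78) × 44.5 / (72 × 0.57) = 2759.0 / 41.04 ≈ 67.2 mL/min

67.2 mL/min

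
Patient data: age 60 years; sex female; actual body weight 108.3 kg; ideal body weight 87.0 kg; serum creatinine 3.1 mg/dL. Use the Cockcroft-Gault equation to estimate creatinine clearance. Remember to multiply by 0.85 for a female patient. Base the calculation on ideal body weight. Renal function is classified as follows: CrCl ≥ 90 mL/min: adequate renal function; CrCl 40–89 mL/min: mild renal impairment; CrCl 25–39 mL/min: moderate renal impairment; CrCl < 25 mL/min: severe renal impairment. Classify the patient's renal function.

moderate renal impairment

CrCl = (140 − 60) × 87 / (72 × 3.1) × 0.85 = 6960.0 / 223.20 × 0.85 ≈ 26.5 mL/min
27 mL/min falls in the 'moderate renal impairment' range.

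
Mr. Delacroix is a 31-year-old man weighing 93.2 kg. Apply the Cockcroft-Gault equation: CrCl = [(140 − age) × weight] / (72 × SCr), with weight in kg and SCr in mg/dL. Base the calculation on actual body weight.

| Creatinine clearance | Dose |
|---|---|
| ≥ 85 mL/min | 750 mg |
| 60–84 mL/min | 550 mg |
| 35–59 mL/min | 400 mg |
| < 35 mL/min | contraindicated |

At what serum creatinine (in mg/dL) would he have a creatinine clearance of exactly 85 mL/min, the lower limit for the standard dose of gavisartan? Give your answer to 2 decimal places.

Standard dose requires CrCl ≥ 85 mL/min.
Set (140 − 31) × 93.2 / (72 × SCr) = 85
SCr = (140 − 31) × 93.2 / (72 × 85) = 1.660 mg/dL

1.66 mg/dL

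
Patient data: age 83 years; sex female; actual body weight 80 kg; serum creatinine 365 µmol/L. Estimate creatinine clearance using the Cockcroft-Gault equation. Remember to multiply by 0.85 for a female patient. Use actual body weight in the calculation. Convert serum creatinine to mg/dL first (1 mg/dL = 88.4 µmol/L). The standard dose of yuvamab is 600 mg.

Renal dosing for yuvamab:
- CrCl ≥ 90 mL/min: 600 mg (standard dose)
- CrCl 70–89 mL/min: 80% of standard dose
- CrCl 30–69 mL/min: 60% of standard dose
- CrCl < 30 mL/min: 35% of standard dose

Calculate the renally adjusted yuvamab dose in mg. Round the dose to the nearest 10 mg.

210 mg

SCr = 365 / 88.4 = 4.129 mg/dL
CrCl = (140 − 83) × 80 / (72 × 4.129) × 0.85 = 4560.0 / 297.29 × 0.85 ≈ 13.0 mL/min
CrCl ≈ 13 mL/min → bracket < 30 mL/min.
35% of 600 mg = 210 mg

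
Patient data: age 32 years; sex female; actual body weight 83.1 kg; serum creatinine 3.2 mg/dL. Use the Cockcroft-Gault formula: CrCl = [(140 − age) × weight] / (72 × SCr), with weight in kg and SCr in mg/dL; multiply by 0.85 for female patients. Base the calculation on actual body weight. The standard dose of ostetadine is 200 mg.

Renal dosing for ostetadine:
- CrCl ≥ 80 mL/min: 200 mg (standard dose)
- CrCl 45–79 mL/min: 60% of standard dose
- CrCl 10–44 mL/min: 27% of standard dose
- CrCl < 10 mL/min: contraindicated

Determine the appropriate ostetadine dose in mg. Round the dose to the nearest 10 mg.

50 mg

CrCl = (140 − 32) × 83.1 / (72 × 3.2) × 0.85 = 8974.8 / 230.40 × 0.85 ≈ 33.1 mL/min
CrCl ≈ 33 mL/min → bracket 10–44 mL/min.
27% of 200 mg = 54 mg → 50 mg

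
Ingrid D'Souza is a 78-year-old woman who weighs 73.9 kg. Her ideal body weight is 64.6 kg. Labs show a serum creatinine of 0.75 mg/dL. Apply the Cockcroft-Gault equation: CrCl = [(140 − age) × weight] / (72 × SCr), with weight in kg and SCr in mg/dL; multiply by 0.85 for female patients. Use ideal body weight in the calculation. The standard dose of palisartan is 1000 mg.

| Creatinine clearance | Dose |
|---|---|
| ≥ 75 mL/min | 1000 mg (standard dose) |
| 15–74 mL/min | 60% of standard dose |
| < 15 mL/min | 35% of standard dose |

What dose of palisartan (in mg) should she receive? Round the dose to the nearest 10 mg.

CrCl = (140 − 78) × 64.6 / (72 × 0.75) × 0.85 = 4005.2 / 54.00 × 0.85 ≈ 63.0 mL/min
CrCl ≈ 63 mL/min → bracket 15–74 mL/min.
60% of 1000 mg = 600 mg

600 mg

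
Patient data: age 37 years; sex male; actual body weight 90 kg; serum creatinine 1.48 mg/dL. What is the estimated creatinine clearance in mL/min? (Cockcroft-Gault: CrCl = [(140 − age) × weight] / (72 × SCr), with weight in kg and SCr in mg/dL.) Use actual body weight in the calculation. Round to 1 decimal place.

87.0 mL/min

CrCl = (140 − 37) × 90 / (72 × 1.48) = 9270.0 / 106.56 ≈ 87.0 mL/min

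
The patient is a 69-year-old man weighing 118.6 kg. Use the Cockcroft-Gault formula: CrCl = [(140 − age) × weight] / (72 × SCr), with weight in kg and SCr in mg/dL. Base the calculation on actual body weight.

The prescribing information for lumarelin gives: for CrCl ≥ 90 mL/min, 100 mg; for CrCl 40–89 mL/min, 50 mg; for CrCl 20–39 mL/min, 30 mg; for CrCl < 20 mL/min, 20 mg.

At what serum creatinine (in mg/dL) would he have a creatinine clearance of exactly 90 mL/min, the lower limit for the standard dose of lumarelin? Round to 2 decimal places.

1.30 mg/dL

Standard dose requires CrCl ≥ 90 mL/min.
Set (140 − 69) × 118.6 / (72 × SCr) = 90
SCr = (140 − 69) × 118.6 / (72 × 90) = 1.299 mg/dL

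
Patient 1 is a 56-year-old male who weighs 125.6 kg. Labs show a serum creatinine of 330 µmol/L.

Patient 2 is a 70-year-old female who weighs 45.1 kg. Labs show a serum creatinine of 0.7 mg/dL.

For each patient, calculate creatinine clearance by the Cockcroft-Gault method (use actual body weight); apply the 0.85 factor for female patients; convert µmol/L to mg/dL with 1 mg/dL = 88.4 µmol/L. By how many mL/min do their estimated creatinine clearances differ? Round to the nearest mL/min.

Patient 1: SCr = 330 / 88.4 = 3.733 mg/dL
Patient 1: CrCl = (140 − 56) × 125.6 / (72 × 3.733) = 10550.4 / 268.78 ≈ 39.3 mL/min
Patient 2: CrCl = (140 − 70) × 45.1 / (72 × 0.7) × 0.85 = 3157.0 / 50.40 × 0.85 ≈ 53.2 mL/min
|39.3 − 53.2| = 13.9 mL/min

14 mL/min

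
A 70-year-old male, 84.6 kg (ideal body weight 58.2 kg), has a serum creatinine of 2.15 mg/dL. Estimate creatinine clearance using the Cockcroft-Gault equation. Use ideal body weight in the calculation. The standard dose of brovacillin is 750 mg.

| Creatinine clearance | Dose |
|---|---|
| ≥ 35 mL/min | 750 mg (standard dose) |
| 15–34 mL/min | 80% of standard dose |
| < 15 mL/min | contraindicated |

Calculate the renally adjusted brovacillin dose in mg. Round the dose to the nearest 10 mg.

600 mg

CrCl = (140 − 70) × 58.2 / (72 × 2.15) = 4074.0 / 154.80 ≈ 26.3 mL/min
CrCl ≈ 26 mL/min → bracket 15–34 mL/min.
80% of 750 mg = 600 mg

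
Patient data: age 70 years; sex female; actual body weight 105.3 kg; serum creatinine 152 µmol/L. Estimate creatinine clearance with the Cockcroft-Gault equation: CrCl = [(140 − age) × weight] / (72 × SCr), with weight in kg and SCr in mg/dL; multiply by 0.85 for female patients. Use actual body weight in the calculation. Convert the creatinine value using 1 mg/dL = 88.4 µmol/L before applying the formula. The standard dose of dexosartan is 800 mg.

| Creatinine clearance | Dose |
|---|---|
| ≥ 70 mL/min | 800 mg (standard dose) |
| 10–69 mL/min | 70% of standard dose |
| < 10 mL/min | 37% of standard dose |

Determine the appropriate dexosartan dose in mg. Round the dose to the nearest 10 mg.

SCr = 152 / 88.4 = 1.719 mg/dL
CrCl = (140 − 70) × 105.3 / (72 × 1.719) × 0.85 = 7371.0 / 123.77 × 0.85 ≈ 50.6 mL/min
CrCl ≈ 51 mL/min → bracket 10–69 mL/min.
70% of 800 mg = 560 mg

560 mg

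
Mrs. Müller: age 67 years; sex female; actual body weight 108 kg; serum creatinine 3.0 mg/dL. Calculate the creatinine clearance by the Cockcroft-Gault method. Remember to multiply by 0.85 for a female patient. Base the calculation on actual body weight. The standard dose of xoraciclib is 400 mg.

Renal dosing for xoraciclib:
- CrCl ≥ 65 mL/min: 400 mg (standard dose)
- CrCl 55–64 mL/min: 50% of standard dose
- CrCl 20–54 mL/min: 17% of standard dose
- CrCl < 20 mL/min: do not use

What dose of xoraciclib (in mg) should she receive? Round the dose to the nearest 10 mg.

CrCl = (140 − 67) × 108 / (72 × 3) × 0.85 = 7884.0 / 216.00 × 0.85 ≈ 31.0 mL/min
CrCl ≈ 31 mL/min → bracket 20–54 mL/min.
17% of 400 mg = 68 mg → 70 mg

70 mg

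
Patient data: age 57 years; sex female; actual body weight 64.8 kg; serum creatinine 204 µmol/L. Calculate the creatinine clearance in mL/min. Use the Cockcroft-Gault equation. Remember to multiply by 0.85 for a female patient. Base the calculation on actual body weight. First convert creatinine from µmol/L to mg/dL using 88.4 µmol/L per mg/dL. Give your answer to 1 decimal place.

27.5 mL/min

SCr = 204 / 88.4 = 2.308 mg/dL
CrCl = (140 − 57) × 64.8 / (72 × 2.308) × 0.85 = 5378.4 / 166.18 × 0.85 ≈ 27.5 mL/min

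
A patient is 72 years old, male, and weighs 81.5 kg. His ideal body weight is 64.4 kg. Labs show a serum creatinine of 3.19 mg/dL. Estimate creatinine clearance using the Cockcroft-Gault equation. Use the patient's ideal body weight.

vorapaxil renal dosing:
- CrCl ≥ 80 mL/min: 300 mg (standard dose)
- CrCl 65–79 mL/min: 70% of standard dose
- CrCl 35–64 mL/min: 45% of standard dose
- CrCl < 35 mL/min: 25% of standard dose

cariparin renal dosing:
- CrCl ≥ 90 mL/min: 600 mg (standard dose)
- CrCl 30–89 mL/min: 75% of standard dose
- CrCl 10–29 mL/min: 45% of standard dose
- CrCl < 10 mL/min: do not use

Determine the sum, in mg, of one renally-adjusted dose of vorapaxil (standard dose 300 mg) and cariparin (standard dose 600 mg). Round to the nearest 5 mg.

345 mg

CrCl = (140 − 72) × 64.4 / (72 × 3.19) = 4379.2 / 229.68 ≈ 19.1 mL/min
CrCl ≈ 19 mL/min.
vorapaxil: < 35 mL/min → 25% of 300 mg = 75 mg.
cariparin: 10–29 mL/min → 45% of 600 mg = 270 mg.
Total = 75 + 270 = 345 mg.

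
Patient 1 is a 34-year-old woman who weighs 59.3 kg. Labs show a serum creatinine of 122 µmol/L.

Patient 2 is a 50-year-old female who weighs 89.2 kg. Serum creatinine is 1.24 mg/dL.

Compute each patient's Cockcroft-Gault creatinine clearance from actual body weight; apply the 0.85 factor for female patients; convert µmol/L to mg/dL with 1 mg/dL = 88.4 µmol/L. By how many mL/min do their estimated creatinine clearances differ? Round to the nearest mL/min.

Patient 1: SCr = 122 / 88.4 = 1.38 mg/dL
Patient 1: CrCl = (140 − 34) × 59.3 / (72 × 1.38) × 0.85 = 6285.8 / 99.36 × 0.85 ≈ 53.8 mL/min
Patient 2: CrCl = (140 − 50) × 89.2 / (72 × 1.24) × 0.85 = 8028.0 / 89.28 × 0.85 ≈ 76.4 mL/min
|53.8 − 76.4| = 22.6 mL/min

23 mL/min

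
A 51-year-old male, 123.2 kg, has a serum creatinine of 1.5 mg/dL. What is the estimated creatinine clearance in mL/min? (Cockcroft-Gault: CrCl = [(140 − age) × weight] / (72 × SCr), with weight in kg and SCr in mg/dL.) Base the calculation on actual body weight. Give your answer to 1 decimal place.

CrCl = (140 − 51) × 123.2 / (72 × 1.5) = 10964.8 / 108.00 ≈ 101.5 mL/min

101.5 mL/min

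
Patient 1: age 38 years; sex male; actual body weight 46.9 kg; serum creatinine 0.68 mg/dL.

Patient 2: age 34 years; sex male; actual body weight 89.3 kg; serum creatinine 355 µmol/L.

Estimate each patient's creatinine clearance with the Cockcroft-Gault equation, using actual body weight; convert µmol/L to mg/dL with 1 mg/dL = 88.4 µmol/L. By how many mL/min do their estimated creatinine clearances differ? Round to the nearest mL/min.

65 mL/min

Patient 1: CrCl = (140 − 38) × 46.9 / (72 × 0.68) = 4783.8 / 48.96 ≈ 97.7 mL/min
Patient 2: SCr = 355 / 88.4 = 4.016 mg/dL
Patient 2: CrCl = (140 − 34) × 89.3 / (72 × 4.016) = 9465.8 / 289.15 ≈ 32.7 mL/min
|97.7 − 32.7| = 65.0 mL/min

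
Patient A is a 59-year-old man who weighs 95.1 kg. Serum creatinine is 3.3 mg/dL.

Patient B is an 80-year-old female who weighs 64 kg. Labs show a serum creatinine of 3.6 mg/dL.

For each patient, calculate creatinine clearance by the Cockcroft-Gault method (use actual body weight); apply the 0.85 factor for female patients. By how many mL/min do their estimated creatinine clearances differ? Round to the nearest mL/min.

20 mL/min

Patient A: CrCl = (140 − 59) × 95.1 / (72 × 3.3) = 7703.1 / 237.60 ≈ 32.4 mL/min
Patient B: CrCl = (140 − 80) × 64 / (72 × 3.6) × 0.85 = 3840.0 / 259.20 × 0.85 ≈ 12.6 mL/min
|32.4 − 12.6| = 19.8 mL/min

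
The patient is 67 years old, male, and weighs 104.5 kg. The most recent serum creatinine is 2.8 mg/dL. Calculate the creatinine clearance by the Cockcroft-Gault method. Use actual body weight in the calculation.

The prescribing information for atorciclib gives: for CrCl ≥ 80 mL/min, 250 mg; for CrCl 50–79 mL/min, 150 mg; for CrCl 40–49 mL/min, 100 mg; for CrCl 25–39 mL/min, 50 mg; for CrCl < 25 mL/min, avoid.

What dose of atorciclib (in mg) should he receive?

50 mg

CrCl = (140 − 67) × 104.5 / (72 × 2.8) = 7628.5 / 201.60 ≈ 37.8 mL/min
CrCl ≈ 38 mL/min → bracket 25–39 mL/min.
Dose for this bracket: 50 mg.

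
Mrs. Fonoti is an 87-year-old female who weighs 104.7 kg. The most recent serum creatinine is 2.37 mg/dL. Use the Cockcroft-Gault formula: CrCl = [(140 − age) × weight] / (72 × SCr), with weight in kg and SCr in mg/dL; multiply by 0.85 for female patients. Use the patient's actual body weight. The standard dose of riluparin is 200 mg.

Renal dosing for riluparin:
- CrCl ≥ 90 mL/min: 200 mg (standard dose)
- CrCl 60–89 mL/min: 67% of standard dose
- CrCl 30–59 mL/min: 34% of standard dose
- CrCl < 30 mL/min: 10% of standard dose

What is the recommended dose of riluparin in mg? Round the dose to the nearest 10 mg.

20 mg

CrCl = (140 − 87) × 104.7 / (72 × 2.37) × 0.85 = 5549.1 / 170.64 × 0.85 ≈ 27.6 mL/min
CrCl ≈ 28 mL/min → bracket < 30 mL/min.
10% of 200 mg = 20 mg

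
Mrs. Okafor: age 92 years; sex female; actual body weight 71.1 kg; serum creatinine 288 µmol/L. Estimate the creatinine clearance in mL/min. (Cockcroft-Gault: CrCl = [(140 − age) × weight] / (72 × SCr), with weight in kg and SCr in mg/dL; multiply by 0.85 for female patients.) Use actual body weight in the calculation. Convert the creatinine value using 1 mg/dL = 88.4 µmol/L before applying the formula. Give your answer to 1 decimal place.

12.4 mL/min

SCr = 288 / 88.4 = 3.258 mg/dL
CrCl = (140 − 92) × 71.1 / (72 × 3.258) × 0.85 = 3412.8 / 234.58 × 0.85 ≈ 12.4 mL/min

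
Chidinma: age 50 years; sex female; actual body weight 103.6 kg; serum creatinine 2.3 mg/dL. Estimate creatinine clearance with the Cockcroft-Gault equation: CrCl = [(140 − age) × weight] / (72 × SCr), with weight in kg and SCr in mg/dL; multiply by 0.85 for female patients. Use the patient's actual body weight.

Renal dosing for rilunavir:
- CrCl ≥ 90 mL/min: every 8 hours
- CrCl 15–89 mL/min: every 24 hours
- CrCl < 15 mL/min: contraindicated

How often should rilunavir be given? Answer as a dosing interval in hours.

CrCl = (140 − 50) × 103.6 / (72 × 2.3) × 0.85 = 9324.0 / 165.60 × 0.85 ≈ 47.9 mL/min
CrCl ≈ 48 mL/min → bracket 15–89 mL/min → every 24 hours.

every 24 hours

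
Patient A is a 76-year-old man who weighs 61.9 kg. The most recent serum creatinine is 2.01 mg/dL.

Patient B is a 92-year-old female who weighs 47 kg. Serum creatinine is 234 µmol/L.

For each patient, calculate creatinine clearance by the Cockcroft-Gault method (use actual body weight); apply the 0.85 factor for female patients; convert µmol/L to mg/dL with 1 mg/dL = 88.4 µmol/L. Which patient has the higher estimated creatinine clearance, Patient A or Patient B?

Patient A

Patient A: CrCl = (140 − 76) × 61.9 / (72 × 2.01) = 3961.6 / 144.72 ≈ 27.4 mL/min
Patient B: SCr = 234 / 88.4 = 2.647 mg/dL
Patient B: CrCl = (140 − 92) × 47 / (72 × 2.647) × 0.85 = 2256.0 / 190.58 × 0.85 ≈ 10.1 mL/min
27.4 vs 10.1 mL/min → Patient A is higher.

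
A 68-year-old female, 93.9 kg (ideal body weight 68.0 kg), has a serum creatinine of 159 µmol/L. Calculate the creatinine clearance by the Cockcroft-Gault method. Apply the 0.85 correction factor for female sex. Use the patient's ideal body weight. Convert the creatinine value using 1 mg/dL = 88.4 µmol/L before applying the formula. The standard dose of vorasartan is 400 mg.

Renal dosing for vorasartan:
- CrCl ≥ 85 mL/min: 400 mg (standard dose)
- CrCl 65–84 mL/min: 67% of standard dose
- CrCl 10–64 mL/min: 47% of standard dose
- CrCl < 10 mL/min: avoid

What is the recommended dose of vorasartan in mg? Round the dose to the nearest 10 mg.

SCr = 159 / 88.4 = 1.799 mg/dL
CrCl = (140 − 68) × 68 / (72 × 1.799) × 0.85 = 4896.0 / 129.53 × 0.85 ≈ 32.1 mL/min
CrCl ≈ 32 mL/min → bracket 10–64 mL/min.
47% of 400 mg = 188 mg → 190 mg

190 mg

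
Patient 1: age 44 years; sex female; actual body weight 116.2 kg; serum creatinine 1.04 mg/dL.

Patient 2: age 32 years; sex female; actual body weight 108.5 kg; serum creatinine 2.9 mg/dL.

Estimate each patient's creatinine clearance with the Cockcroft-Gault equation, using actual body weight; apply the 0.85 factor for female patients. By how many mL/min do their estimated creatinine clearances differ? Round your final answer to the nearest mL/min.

79 mL/min

Patient 1: CrCl = (140 − 44) × 116.2 / (72 × 1.04) × 0.85 = 11155.2 / 74.88 × 0.85 ≈ 126.6 mL/min
Patient 2: CrCl = (140 − 32) × 108.5 / (72 × 2.9) × 0.85 = 11718.0 / 208.80 × 0.85 ≈ 47.7 mL/min
|126.6 − 47.7| = 78.9 mL/min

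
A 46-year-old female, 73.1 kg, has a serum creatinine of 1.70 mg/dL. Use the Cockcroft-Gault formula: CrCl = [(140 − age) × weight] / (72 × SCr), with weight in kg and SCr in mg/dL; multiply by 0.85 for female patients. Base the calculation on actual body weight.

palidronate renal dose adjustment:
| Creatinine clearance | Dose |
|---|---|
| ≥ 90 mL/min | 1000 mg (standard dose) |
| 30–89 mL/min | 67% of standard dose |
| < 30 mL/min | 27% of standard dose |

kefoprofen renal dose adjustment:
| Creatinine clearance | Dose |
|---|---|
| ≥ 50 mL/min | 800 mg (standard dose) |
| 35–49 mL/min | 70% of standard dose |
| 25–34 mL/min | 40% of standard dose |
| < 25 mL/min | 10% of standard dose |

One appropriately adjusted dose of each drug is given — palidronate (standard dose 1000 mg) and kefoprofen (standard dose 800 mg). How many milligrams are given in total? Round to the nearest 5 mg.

CrCl = (140 − 46) × 73.1 / (72 × 1.7) × 0.85 = 6871.4 / 122.40 × 0.85 ≈ 47.7 mL/min
CrCl ≈ 48 mL/min.
palidronate: 30–89 mL/min → 67% of 1000 mg = 670 mg.
kefoprofen: 35–49 mL/min → 70% of 800 mg = 560 mg.
Total = 670 + 560 = 1230 mg.

1230 mg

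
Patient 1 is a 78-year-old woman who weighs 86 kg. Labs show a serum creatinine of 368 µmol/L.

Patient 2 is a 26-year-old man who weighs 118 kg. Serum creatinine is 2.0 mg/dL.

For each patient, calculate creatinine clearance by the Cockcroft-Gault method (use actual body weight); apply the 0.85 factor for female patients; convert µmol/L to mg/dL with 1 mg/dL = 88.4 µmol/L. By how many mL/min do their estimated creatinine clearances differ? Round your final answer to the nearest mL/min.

78 mL/min

Patient 1: SCr = 368 / 88.4 = 4.163 mg/dL
Patient 1: CrCl = (140 − 78) × 86 / (72 × 4.163) × 0.85 = 5332.0 / 299.74 × 0.85 ≈ 15.1 mL/min
Patient 2: CrCl = (140 − 26) × 118 / (72 × 2) = 13452.0 / 144.00 ≈ 93.4 mL/min
|15.1 − 93.4| = 78.3 mL/min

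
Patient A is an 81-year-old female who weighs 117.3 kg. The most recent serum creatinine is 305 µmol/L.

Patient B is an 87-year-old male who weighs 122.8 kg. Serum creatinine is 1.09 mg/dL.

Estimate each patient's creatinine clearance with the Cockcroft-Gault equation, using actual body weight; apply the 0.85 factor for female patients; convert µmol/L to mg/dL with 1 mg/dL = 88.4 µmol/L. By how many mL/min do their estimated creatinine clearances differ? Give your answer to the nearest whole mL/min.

Patient A: SCr = 305 / 88.4 = 3.45 mg/dL
Patient A: CrCl = (140 − 81) × 117.3 / (72 × 3.45) × 0.85 = 6920.7 / 248.40 × 0.85 ≈ 23.7 mL/min
Patient B: CrCl = (140 − 87) × 122.8 / (72 × 1.09) = 6508.4 / 78.48 ≈ 82.9 mL/min
|23.7 − 82.9| = 59.2 mL/min

59 mL/min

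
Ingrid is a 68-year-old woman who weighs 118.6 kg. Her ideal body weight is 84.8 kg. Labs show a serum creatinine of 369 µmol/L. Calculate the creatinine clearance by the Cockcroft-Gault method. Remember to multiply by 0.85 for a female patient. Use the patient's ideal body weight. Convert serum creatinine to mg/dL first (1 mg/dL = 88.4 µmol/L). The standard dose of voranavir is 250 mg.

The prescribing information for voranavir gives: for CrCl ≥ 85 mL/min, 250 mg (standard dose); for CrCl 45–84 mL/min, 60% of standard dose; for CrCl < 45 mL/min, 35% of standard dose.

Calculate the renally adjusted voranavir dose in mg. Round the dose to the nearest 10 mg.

90 mg

SCr = 369 / 88.4 = 4.174 mg/dL
CrCl = (140 − 68) × 84.8 / (72 × 4.174) × 0.85 = 6105.6 / 300.53 × 0.85 ≈ 17.3 mL/min
CrCl ≈ 17 mL/min → bracket < 45 mL/min.
35% of 250 mg = 87.5 mg → 90 mg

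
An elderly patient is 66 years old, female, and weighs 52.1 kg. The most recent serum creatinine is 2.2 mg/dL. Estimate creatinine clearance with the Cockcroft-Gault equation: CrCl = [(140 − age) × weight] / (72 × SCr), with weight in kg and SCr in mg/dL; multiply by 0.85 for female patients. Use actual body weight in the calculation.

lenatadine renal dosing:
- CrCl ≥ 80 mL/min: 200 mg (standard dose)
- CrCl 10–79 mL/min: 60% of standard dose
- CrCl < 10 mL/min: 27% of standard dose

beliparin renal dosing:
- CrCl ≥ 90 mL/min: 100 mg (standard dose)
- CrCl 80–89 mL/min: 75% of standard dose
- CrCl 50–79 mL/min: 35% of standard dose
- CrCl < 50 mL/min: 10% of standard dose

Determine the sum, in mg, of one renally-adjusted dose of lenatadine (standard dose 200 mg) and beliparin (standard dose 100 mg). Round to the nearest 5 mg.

CrCl = (140 − 66) × 52.1 / (72 × 2.2) × 0.85 = 3855.4 / 158.40 × 0.85 ≈ 20.7 mL/min
CrCl ≈ 21 mL/min.
lenatadine: 10–79 mL/min → 60% of 200 mg = 120 mg.
beliparin: < 50 mL/min → 10% of 100 mg = 10 mg.
Total = 120 + 10 = 130 mg.

130 mg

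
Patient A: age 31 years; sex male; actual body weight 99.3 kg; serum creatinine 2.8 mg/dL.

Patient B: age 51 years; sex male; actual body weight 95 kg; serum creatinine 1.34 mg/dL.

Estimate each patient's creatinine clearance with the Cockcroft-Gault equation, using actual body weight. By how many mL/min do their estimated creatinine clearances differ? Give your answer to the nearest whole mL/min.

34 mL/min

Patient A: CrCl = (140 − 31) × 99.3 / (72 × 2.8) = 10823.7 / 201.60 ≈ 53.7 mL/min
Patient B: CrCl = (140 − 51) × 95 / (72 × 1.34) = 8455.0 / 96.48 ≈ 87.6 mL/min
|53.7 − 87.6| = 33.9 mL/min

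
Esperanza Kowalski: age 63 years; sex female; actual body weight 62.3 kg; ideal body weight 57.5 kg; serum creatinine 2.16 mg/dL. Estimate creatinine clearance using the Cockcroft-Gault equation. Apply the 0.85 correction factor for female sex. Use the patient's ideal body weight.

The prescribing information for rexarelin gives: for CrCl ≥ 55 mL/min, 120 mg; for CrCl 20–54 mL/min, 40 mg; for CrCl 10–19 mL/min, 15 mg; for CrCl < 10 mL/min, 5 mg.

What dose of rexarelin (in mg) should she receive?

CrCl = (140 − 63) × 57.5 / (72 × 2.16) × 0.85 = 4427.5 / 155.52 × 0.85 ≈ 24.2 mL/min
CrCl ≈ 24 mL/min → bracket 20–54 mL/min.
Dose for this bracket: 40 mg.

40 mg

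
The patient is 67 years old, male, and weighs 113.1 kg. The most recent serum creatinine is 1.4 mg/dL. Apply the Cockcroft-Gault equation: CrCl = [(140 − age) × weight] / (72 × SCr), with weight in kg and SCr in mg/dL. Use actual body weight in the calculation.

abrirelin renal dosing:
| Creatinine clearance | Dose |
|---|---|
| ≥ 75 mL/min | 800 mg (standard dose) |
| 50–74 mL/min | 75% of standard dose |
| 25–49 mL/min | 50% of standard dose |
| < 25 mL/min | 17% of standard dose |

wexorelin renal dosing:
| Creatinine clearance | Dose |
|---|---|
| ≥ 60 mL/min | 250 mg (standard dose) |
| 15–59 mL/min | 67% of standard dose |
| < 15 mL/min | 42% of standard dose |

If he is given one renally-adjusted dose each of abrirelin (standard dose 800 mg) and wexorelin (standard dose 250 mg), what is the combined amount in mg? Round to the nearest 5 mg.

1050 mg

CrCl = (140 − 67) × 113.1 / (72 × 1.4) = 8256.3 / 100.80 ≈ 81.9 mL/min
CrCl ≈ 82 mL/min.
abrirelin: ≥ 75 mL/min → 100% of 800 mg = 800 mg.
wexorelin: ≥ 60 mL/min → 100% of 250 mg = 250 mg.
Total = 800 + 250 = 1050 mg.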